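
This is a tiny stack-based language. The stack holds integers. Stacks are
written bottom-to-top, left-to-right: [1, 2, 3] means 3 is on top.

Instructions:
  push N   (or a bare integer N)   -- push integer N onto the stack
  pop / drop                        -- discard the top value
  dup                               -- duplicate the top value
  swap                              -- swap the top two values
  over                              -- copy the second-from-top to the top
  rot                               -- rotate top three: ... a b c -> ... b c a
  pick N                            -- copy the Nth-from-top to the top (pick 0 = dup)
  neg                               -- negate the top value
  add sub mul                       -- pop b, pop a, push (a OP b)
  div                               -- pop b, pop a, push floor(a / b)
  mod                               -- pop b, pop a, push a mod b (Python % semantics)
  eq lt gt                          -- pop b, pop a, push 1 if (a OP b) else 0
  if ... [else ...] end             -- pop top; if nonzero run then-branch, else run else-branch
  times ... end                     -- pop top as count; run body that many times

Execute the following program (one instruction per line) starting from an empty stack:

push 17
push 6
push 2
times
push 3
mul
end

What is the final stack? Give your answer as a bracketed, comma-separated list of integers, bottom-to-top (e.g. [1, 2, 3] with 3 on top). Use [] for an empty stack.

Answer: [17, 54]

Derivation:
After 'push 17': [17]
After 'push 6': [17, 6]
After 'push 2': [17, 6, 2]
After 'times': [17, 6]
After 'push 3': [17, 6, 3]
After 'mul': [17, 18]
After 'push 3': [17, 18, 3]
After 'mul': [17, 54]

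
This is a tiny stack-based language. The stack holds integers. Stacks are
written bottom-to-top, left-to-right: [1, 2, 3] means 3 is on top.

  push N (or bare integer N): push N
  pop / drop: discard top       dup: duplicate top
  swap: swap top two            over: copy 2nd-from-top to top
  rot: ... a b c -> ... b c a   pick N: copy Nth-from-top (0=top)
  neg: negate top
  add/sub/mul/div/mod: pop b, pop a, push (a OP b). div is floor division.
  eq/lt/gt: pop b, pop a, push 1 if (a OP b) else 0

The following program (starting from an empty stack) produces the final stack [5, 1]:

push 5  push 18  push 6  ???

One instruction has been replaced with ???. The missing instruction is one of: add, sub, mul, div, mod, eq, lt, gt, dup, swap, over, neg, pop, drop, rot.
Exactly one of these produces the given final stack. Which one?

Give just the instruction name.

Stack before ???: [5, 18, 6]
Stack after ???:  [5, 1]
The instruction that transforms [5, 18, 6] -> [5, 1] is: gt

Answer: gt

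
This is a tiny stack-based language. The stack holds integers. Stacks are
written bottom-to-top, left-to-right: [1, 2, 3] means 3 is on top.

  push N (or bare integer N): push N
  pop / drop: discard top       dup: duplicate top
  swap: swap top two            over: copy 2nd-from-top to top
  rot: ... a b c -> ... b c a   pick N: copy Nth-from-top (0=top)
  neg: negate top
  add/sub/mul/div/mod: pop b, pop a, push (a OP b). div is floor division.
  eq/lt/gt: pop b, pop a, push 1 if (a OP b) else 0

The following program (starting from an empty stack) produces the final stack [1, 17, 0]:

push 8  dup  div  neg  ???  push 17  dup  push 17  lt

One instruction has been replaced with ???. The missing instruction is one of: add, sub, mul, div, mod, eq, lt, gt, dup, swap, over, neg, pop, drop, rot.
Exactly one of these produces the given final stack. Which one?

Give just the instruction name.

Answer: neg

Derivation:
Stack before ???: [-1]
Stack after ???:  [1]
The instruction that transforms [-1] -> [1] is: neg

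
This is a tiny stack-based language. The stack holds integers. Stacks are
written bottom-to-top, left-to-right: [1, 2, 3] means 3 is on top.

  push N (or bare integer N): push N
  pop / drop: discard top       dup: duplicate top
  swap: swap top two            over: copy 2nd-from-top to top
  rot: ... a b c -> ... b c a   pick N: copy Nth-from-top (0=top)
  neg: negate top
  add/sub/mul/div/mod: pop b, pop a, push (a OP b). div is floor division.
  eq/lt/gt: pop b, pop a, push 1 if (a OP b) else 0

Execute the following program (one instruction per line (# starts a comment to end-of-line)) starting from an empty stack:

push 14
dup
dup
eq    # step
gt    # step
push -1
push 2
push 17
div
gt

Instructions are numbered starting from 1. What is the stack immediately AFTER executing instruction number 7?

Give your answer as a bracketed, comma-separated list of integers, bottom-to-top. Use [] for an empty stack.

Answer: [1, -1, 2]

Derivation:
Step 1 ('push 14'): [14]
Step 2 ('dup'): [14, 14]
Step 3 ('dup'): [14, 14, 14]
Step 4 ('eq'): [14, 1]
Step 5 ('gt'): [1]
Step 6 ('push -1'): [1, -1]
Step 7 ('push 2'): [1, -1, 2]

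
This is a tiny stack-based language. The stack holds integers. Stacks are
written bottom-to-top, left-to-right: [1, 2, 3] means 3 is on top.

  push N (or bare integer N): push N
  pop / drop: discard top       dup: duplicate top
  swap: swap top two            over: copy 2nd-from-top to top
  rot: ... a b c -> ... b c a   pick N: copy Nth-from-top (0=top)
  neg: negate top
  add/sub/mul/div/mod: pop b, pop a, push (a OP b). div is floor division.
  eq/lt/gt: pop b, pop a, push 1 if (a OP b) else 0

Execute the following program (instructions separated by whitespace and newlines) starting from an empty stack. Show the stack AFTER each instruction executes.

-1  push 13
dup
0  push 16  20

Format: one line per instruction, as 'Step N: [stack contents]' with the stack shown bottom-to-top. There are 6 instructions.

Step 1: [-1]
Step 2: [-1, 13]
Step 3: [-1, 13, 13]
Step 4: [-1, 13, 13, 0]
Step 5: [-1, 13, 13, 0, 16]
Step 6: [-1, 13, 13, 0, 16, 20]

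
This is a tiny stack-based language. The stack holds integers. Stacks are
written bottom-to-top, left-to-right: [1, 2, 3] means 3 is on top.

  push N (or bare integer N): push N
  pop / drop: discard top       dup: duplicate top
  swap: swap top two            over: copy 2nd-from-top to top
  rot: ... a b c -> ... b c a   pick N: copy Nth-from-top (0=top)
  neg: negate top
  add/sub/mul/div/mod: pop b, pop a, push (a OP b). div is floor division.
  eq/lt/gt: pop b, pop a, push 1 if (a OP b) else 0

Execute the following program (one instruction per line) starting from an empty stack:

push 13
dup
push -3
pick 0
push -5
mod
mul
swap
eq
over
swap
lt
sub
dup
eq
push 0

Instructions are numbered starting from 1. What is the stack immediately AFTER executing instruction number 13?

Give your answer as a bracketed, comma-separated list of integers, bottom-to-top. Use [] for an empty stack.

Step 1 ('push 13'): [13]
Step 2 ('dup'): [13, 13]
Step 3 ('push -3'): [13, 13, -3]
Step 4 ('pick 0'): [13, 13, -3, -3]
Step 5 ('push -5'): [13, 13, -3, -3, -5]
Step 6 ('mod'): [13, 13, -3, -3]
Step 7 ('mul'): [13, 13, 9]
Step 8 ('swap'): [13, 9, 13]
Step 9 ('eq'): [13, 0]
Step 10 ('over'): [13, 0, 13]
Step 11 ('swap'): [13, 13, 0]
Step 12 ('lt'): [13, 0]
Step 13 ('sub'): [13]

Answer: [13]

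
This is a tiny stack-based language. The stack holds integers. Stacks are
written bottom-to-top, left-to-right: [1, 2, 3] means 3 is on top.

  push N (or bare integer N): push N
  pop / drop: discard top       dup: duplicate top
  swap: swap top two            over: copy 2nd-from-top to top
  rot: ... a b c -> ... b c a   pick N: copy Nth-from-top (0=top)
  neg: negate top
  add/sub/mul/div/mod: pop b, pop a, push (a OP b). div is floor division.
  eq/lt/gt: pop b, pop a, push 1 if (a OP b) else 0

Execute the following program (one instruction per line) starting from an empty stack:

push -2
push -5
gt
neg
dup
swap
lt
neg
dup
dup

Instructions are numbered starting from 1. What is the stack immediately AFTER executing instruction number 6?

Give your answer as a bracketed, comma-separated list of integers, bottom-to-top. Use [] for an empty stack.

Step 1 ('push -2'): [-2]
Step 2 ('push -5'): [-2, -5]
Step 3 ('gt'): [1]
Step 4 ('neg'): [-1]
Step 5 ('dup'): [-1, -1]
Step 6 ('swap'): [-1, -1]

Answer: [-1, -1]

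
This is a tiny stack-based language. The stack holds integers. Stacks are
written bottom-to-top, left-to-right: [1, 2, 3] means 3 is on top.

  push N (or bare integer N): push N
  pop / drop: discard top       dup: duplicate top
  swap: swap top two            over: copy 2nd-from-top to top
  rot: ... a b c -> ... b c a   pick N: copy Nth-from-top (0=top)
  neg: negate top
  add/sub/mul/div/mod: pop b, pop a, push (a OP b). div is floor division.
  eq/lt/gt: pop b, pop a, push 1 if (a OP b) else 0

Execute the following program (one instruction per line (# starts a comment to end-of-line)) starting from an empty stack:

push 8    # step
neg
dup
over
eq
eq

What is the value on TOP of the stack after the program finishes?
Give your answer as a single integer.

Answer: 0

Derivation:
After 'push 8': [8]
After 'neg': [-8]
After 'dup': [-8, -8]
After 'over': [-8, -8, -8]
After 'eq': [-8, 1]
After 'eq': [0]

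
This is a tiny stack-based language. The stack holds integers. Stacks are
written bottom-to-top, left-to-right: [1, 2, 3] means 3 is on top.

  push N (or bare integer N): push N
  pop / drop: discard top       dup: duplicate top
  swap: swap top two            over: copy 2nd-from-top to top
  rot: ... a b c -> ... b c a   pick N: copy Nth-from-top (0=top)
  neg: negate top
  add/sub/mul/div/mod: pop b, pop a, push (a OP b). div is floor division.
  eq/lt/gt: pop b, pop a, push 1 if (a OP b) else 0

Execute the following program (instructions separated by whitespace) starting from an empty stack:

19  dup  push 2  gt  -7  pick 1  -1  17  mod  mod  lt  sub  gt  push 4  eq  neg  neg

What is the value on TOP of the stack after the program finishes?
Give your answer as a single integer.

After 'push 19': [19]
After 'dup': [19, 19]
After 'push 2': [19, 19, 2]
After 'gt': [19, 1]
After 'push -7': [19, 1, -7]
After 'pick 1': [19, 1, -7, 1]
After 'push -1': [19, 1, -7, 1, -1]
After 'push 17': [19, 1, -7, 1, -1, 17]
After 'mod': [19, 1, -7, 1, 16]
After 'mod': [19, 1, -7, 1]
After 'lt': [19, 1, 1]
After 'sub': [19, 0]
After 'gt': [1]
After 'push 4': [1, 4]
After 'eq': [0]
After 'neg': [0]
After 'neg': [0]

Answer: 0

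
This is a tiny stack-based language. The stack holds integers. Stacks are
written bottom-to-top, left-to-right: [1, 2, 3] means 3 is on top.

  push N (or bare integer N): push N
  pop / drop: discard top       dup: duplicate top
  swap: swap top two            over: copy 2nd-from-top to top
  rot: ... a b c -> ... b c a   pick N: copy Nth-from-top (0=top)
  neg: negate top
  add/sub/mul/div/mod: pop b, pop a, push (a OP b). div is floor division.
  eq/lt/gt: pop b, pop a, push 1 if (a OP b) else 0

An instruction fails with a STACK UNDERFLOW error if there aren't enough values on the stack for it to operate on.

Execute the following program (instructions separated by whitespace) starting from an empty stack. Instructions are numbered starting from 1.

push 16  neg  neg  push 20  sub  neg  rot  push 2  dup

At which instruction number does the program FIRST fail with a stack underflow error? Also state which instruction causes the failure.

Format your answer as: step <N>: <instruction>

Step 1 ('push 16'): stack = [16], depth = 1
Step 2 ('neg'): stack = [-16], depth = 1
Step 3 ('neg'): stack = [16], depth = 1
Step 4 ('push 20'): stack = [16, 20], depth = 2
Step 5 ('sub'): stack = [-4], depth = 1
Step 6 ('neg'): stack = [4], depth = 1
Step 7 ('rot'): needs 3 value(s) but depth is 1 — STACK UNDERFLOW

Answer: step 7: rot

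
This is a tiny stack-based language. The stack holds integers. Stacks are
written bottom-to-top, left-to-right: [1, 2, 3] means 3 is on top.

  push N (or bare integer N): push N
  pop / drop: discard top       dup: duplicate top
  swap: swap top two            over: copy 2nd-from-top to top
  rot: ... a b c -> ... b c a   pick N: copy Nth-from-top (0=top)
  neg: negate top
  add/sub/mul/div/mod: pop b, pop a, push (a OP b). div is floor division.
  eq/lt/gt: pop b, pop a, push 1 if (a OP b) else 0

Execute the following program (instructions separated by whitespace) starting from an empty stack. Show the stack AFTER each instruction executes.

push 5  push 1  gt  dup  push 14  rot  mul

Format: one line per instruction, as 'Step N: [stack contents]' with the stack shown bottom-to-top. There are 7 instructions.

Step 1: [5]
Step 2: [5, 1]
Step 3: [1]
Step 4: [1, 1]
Step 5: [1, 1, 14]
Step 6: [1, 14, 1]
Step 7: [1, 14]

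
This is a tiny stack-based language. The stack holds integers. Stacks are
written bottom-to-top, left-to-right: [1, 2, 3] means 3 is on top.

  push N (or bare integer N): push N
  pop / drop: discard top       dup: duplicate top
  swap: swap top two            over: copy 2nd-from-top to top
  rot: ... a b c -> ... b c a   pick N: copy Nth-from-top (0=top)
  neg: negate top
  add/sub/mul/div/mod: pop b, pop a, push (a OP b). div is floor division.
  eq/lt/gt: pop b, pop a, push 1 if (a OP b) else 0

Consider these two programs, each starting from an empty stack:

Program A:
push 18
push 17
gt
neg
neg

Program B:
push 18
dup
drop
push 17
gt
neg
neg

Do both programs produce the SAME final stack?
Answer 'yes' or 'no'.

Program A trace:
  After 'push 18': [18]
  After 'push 17': [18, 17]
  After 'gt': [1]
  After 'neg': [-1]
  After 'neg': [1]
Program A final stack: [1]

Program B trace:
  After 'push 18': [18]
  After 'dup': [18, 18]
  After 'drop': [18]
  After 'push 17': [18, 17]
  After 'gt': [1]
  After 'neg': [-1]
  After 'neg': [1]
Program B final stack: [1]
Same: yes

Answer: yes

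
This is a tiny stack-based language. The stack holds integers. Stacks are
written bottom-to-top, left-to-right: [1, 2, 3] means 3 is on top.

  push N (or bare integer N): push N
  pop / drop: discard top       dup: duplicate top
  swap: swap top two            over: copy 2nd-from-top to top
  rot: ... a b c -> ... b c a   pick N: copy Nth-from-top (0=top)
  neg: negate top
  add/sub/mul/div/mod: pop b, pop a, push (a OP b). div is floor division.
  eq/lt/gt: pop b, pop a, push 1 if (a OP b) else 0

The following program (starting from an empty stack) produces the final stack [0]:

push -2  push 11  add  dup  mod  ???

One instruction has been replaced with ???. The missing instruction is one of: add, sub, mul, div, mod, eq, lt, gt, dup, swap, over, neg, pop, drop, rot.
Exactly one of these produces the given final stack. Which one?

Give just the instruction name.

Answer: neg

Derivation:
Stack before ???: [0]
Stack after ???:  [0]
The instruction that transforms [0] -> [0] is: neg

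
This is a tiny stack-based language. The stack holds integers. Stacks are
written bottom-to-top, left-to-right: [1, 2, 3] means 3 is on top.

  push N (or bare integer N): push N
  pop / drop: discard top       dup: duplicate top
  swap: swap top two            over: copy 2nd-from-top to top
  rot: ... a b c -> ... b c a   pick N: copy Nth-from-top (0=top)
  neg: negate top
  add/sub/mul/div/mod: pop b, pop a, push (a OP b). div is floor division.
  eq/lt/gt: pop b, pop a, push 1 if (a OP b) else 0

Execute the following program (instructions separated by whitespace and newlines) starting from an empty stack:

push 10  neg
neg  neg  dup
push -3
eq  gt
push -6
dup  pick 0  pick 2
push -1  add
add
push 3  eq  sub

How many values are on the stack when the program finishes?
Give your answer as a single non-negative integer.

After 'push 10': stack = [10] (depth 1)
After 'neg': stack = [-10] (depth 1)
After 'neg': stack = [10] (depth 1)
After 'neg': stack = [-10] (depth 1)
After 'dup': stack = [-10, -10] (depth 2)
After 'push -3': stack = [-10, -10, -3] (depth 3)
After 'eq': stack = [-10, 0] (depth 2)
After 'gt': stack = [0] (depth 1)
After 'push -6': stack = [0, -6] (depth 2)
After 'dup': stack = [0, -6, -6] (depth 3)
After 'pick 0': stack = [0, -6, -6, -6] (depth 4)
After 'pick 2': stack = [0, -6, -6, -6, -6] (depth 5)
After 'push -1': stack = [0, -6, -6, -6, -6, -1] (depth 6)
After 'add': stack = [0, -6, -6, -6, -7] (depth 5)
After 'add': stack = [0, -6, -6, -13] (depth 4)
After 'push 3': stack = [0, -6, -6, -13, 3] (depth 5)
After 'eq': stack = [0, -6, -6, 0] (depth 4)
After 'sub': stack = [0, -6, -6] (depth 3)

Answer: 3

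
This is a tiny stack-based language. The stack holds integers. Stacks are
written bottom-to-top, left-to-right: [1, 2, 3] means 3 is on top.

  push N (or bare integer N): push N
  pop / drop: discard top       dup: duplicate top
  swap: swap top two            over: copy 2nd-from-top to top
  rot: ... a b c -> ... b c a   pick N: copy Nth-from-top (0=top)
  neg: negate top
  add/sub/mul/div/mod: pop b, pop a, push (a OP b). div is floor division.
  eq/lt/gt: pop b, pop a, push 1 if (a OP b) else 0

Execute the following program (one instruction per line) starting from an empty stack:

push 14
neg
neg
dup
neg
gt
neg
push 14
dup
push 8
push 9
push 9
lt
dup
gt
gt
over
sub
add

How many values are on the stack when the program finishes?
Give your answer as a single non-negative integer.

Answer: 3

Derivation:
After 'push 14': stack = [14] (depth 1)
After 'neg': stack = [-14] (depth 1)
After 'neg': stack = [14] (depth 1)
After 'dup': stack = [14, 14] (depth 2)
After 'neg': stack = [14, -14] (depth 2)
After 'gt': stack = [1] (depth 1)
After 'neg': stack = [-1] (depth 1)
After 'push 14': stack = [-1, 14] (depth 2)
After 'dup': stack = [-1, 14, 14] (depth 3)
After 'push 8': stack = [-1, 14, 14, 8] (depth 4)
After 'push 9': stack = [-1, 14, 14, 8, 9] (depth 5)
After 'push 9': stack = [-1, 14, 14, 8, 9, 9] (depth 6)
After 'lt': stack = [-1, 14, 14, 8, 0] (depth 5)
After 'dup': stack = [-1, 14, 14, 8, 0, 0] (depth 6)
After 'gt': stack = [-1, 14, 14, 8, 0] (depth 5)
After 'gt': stack = [-1, 14, 14, 1] (depth 4)
After 'over': stack = [-1, 14, 14, 1, 14] (depth 5)
After 'sub': stack = [-1, 14, 14, -13] (depth 4)
After 'add': stack = [-1, 14, 1] (depth 3)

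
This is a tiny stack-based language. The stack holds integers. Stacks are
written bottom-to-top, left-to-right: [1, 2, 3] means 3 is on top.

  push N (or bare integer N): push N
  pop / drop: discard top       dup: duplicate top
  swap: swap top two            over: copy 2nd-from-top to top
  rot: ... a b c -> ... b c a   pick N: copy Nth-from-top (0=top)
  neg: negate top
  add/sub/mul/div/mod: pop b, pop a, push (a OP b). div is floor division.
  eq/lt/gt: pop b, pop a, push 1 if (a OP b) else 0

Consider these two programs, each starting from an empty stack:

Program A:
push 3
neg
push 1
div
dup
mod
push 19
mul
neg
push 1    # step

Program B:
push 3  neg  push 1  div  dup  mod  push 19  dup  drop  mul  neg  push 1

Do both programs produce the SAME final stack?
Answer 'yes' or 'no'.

Answer: yes

Derivation:
Program A trace:
  After 'push 3': [3]
  After 'neg': [-3]
  After 'push 1': [-3, 1]
  After 'div': [-3]
  After 'dup': [-3, -3]
  After 'mod': [0]
  After 'push 19': [0, 19]
  After 'mul': [0]
  After 'neg': [0]
  After 'push 1': [0, 1]
Program A final stack: [0, 1]

Program B trace:
  After 'push 3': [3]
  After 'neg': [-3]
  After 'push 1': [-3, 1]
  After 'div': [-3]
  After 'dup': [-3, -3]
  After 'mod': [0]
  After 'push 19': [0, 19]
  After 'dup': [0, 19, 19]
  After 'drop': [0, 19]
  After 'mul': [0]
  After 'neg': [0]
  After 'push 1': [0, 1]
Program B final stack: [0, 1]
Same: yes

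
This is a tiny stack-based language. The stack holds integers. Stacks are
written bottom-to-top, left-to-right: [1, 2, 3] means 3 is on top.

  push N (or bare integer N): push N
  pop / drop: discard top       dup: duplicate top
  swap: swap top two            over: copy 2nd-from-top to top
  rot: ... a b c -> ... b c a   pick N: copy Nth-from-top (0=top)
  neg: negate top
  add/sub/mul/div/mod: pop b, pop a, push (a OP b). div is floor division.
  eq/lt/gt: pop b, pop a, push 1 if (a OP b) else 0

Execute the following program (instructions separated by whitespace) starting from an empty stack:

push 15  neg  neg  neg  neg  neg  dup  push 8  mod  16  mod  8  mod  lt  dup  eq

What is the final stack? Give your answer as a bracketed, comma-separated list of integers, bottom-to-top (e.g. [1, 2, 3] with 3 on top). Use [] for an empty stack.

After 'push 15': [15]
After 'neg': [-15]
After 'neg': [15]
After 'neg': [-15]
After 'neg': [15]
After 'neg': [-15]
After 'dup': [-15, -15]
After 'push 8': [-15, -15, 8]
After 'mod': [-15, 1]
After 'push 16': [-15, 1, 16]
After 'mod': [-15, 1]
After 'push 8': [-15, 1, 8]
After 'mod': [-15, 1]
After 'lt': [1]
After 'dup': [1, 1]
After 'eq': [1]

Answer: [1]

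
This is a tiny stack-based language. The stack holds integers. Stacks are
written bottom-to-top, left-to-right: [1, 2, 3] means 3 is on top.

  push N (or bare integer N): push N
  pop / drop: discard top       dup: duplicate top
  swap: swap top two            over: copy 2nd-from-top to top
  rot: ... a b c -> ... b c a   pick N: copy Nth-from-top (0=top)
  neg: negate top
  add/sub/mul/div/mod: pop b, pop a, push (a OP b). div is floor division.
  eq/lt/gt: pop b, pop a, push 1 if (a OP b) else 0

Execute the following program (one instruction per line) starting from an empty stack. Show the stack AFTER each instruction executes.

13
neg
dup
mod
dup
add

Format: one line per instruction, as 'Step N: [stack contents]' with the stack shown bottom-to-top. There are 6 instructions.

Step 1: [13]
Step 2: [-13]
Step 3: [-13, -13]
Step 4: [0]
Step 5: [0, 0]
Step 6: [0]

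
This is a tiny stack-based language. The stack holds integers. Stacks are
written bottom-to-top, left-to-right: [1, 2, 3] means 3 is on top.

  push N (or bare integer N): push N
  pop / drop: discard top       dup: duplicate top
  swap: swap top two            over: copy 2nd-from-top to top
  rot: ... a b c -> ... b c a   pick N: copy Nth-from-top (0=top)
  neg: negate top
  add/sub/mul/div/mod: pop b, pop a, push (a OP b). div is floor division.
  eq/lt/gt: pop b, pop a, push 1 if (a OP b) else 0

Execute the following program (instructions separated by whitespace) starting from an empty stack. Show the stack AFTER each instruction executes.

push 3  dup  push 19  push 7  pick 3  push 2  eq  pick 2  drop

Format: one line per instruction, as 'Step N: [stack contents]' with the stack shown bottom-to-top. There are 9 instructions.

Step 1: [3]
Step 2: [3, 3]
Step 3: [3, 3, 19]
Step 4: [3, 3, 19, 7]
Step 5: [3, 3, 19, 7, 3]
Step 6: [3, 3, 19, 7, 3, 2]
Step 7: [3, 3, 19, 7, 0]
Step 8: [3, 3, 19, 7, 0, 19]
Step 9: [3, 3, 19, 7, 0]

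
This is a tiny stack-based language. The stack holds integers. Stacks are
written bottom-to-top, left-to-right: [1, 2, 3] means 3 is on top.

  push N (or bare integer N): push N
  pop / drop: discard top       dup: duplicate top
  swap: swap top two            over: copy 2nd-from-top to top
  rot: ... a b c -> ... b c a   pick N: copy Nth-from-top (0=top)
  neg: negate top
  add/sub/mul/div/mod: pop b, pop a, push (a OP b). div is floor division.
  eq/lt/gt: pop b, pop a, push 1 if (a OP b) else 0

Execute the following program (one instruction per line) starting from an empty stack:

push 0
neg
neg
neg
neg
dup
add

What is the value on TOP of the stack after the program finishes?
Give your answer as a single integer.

Answer: 0

Derivation:
After 'push 0': [0]
After 'neg': [0]
After 'neg': [0]
After 'neg': [0]
After 'neg': [0]
After 'dup': [0, 0]
After 'add': [0]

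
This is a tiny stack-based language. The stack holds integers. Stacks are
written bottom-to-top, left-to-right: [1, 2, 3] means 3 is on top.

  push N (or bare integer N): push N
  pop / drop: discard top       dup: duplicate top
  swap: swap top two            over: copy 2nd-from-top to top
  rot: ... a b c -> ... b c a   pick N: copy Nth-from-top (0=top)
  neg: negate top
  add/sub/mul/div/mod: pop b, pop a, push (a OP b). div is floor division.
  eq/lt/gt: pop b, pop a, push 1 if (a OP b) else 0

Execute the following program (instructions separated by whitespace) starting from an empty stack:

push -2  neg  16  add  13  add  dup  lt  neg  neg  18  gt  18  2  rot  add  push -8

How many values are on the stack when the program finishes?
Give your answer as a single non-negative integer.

Answer: 3

Derivation:
After 'push -2': stack = [-2] (depth 1)
After 'neg': stack = [2] (depth 1)
After 'push 16': stack = [2, 16] (depth 2)
After 'add': stack = [18] (depth 1)
After 'push 13': stack = [18, 13] (depth 2)
After 'add': stack = [31] (depth 1)
After 'dup': stack = [31, 31] (depth 2)
After 'lt': stack = [0] (depth 1)
After 'neg': stack = [0] (depth 1)
After 'neg': stack = [0] (depth 1)
After 'push 18': stack = [0, 18] (depth 2)
After 'gt': stack = [0] (depth 1)
After 'push 18': stack = [0, 18] (depth 2)
After 'push 2': stack = [0, 18, 2] (depth 3)
After 'rot': stack = [18, 2, 0] (depth 3)
After 'add': stack = [18, 2] (depth 2)
After 'push -8': stack = [18, 2, -8] (depth 3)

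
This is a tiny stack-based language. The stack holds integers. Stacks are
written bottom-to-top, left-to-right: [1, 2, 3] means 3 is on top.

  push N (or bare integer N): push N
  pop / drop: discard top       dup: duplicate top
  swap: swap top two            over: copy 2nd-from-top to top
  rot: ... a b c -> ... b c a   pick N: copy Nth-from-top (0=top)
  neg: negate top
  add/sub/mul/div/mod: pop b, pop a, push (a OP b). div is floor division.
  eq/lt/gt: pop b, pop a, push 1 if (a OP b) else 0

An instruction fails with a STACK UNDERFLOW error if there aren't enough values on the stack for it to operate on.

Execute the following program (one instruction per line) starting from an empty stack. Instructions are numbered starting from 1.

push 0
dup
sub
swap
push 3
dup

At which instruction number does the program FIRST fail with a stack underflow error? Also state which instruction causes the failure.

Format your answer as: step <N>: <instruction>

Answer: step 4: swap

Derivation:
Step 1 ('push 0'): stack = [0], depth = 1
Step 2 ('dup'): stack = [0, 0], depth = 2
Step 3 ('sub'): stack = [0], depth = 1
Step 4 ('swap'): needs 2 value(s) but depth is 1 — STACK UNDERFLOW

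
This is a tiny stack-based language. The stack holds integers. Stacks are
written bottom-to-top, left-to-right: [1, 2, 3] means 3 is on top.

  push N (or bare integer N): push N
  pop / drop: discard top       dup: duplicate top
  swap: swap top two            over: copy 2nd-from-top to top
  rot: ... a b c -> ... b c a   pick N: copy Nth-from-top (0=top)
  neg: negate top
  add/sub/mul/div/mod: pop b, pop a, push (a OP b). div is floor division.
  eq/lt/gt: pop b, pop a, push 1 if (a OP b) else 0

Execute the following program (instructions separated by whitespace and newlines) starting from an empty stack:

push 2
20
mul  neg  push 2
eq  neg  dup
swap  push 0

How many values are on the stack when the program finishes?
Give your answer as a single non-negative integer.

After 'push 2': stack = [2] (depth 1)
After 'push 20': stack = [2, 20] (depth 2)
After 'mul': stack = [40] (depth 1)
After 'neg': stack = [-40] (depth 1)
After 'push 2': stack = [-40, 2] (depth 2)
After 'eq': stack = [0] (depth 1)
After 'neg': stack = [0] (depth 1)
After 'dup': stack = [0, 0] (depth 2)
After 'swap': stack = [0, 0] (depth 2)
After 'push 0': stack = [0, 0, 0] (depth 3)

Answer: 3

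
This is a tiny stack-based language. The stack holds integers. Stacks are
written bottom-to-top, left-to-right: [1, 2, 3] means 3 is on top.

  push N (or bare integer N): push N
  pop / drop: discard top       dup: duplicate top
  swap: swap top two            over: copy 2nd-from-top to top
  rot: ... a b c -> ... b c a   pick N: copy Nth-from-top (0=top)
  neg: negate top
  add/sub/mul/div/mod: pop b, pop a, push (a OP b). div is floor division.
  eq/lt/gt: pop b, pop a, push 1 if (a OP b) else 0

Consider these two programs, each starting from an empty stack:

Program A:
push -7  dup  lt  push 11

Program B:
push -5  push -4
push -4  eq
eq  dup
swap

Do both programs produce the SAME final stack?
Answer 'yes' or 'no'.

Answer: no

Derivation:
Program A trace:
  After 'push -7': [-7]
  After 'dup': [-7, -7]
  After 'lt': [0]
  After 'push 11': [0, 11]
Program A final stack: [0, 11]

Program B trace:
  After 'push -5': [-5]
  After 'push -4': [-5, -4]
  After 'push -4': [-5, -4, -4]
  After 'eq': [-5, 1]
  After 'eq': [0]
  After 'dup': [0, 0]
  After 'swap': [0, 0]
Program B final stack: [0, 0]
Same: no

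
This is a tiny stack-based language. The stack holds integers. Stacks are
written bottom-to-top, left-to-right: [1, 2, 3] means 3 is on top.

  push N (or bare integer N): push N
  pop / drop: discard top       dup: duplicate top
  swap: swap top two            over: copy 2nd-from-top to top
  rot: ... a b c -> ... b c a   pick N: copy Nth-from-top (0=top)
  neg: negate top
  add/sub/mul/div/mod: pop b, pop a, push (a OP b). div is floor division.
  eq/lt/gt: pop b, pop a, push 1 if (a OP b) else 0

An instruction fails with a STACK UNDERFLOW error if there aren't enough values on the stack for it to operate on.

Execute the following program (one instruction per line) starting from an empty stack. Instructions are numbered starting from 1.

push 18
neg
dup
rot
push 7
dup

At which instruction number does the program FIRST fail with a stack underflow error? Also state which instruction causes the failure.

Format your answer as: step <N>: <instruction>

Answer: step 4: rot

Derivation:
Step 1 ('push 18'): stack = [18], depth = 1
Step 2 ('neg'): stack = [-18], depth = 1
Step 3 ('dup'): stack = [-18, -18], depth = 2
Step 4 ('rot'): needs 3 value(s) but depth is 2 — STACK UNDERFLOW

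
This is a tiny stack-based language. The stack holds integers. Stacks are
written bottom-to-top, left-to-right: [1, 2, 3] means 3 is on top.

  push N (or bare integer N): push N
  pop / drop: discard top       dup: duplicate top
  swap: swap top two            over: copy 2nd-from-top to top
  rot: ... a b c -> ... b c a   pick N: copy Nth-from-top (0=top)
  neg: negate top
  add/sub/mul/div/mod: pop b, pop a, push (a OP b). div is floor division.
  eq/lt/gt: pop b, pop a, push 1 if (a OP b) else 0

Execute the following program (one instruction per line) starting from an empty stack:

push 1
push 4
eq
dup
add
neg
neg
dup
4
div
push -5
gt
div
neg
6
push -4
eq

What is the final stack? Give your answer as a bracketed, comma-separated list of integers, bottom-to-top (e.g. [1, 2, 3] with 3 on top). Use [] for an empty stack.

After 'push 1': [1]
After 'push 4': [1, 4]
After 'eq': [0]
After 'dup': [0, 0]
After 'add': [0]
After 'neg': [0]
After 'neg': [0]
After 'dup': [0, 0]
After 'push 4': [0, 0, 4]
After 'div': [0, 0]
After 'push -5': [0, 0, -5]
After 'gt': [0, 1]
After 'div': [0]
After 'neg': [0]
After 'push 6': [0, 6]
After 'push -4': [0, 6, -4]
After 'eq': [0, 0]

Answer: [0, 0]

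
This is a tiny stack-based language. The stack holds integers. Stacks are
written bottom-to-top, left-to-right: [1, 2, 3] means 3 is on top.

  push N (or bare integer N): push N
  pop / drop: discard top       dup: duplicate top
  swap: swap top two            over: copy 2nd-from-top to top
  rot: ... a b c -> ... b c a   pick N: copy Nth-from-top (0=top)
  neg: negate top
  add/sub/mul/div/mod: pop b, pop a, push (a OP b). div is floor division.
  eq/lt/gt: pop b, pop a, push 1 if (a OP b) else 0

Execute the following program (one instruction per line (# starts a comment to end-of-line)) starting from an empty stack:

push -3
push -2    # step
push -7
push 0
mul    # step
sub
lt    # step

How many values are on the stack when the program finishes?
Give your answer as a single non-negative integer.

After 'push -3': stack = [-3] (depth 1)
After 'push -2': stack = [-3, -2] (depth 2)
After 'push -7': stack = [-3, -2, -7] (depth 3)
After 'push 0': stack = [-3, -2, -7, 0] (depth 4)
After 'mul': stack = [-3, -2, 0] (depth 3)
After 'sub': stack = [-3, -2] (depth 2)
After 'lt': stack = [1] (depth 1)

Answer: 1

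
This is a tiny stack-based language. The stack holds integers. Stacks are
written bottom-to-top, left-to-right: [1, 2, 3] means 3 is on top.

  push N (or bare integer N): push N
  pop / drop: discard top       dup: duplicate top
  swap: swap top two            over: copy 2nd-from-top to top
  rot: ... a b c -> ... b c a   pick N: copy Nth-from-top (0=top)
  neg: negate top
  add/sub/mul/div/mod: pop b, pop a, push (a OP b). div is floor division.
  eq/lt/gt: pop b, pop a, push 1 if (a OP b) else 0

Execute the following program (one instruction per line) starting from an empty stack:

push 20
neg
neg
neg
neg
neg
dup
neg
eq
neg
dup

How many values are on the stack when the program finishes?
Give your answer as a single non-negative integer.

Answer: 2

Derivation:
After 'push 20': stack = [20] (depth 1)
After 'neg': stack = [-20] (depth 1)
After 'neg': stack = [20] (depth 1)
After 'neg': stack = [-20] (depth 1)
After 'neg': stack = [20] (depth 1)
After 'neg': stack = [-20] (depth 1)
After 'dup': stack = [-20, -20] (depth 2)
After 'neg': stack = [-20, 20] (depth 2)
After 'eq': stack = [0] (depth 1)
After 'neg': stack = [0] (depth 1)
After 'dup': stack = [0, 0] (depth 2)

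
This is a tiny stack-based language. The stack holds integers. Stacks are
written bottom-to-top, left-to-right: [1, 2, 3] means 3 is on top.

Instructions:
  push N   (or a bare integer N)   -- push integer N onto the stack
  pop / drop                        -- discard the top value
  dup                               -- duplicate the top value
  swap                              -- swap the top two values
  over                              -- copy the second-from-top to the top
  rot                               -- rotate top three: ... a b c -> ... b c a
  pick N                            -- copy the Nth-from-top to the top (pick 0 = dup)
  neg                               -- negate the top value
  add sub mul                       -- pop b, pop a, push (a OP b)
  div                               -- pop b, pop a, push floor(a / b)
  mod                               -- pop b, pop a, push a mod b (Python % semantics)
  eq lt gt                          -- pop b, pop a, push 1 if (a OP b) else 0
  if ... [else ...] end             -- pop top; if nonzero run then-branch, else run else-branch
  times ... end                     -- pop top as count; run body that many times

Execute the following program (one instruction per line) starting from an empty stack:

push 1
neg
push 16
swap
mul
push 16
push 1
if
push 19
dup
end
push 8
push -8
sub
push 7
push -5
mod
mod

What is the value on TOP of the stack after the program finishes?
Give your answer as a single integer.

Answer: -2

Derivation:
After 'push 1': [1]
After 'neg': [-1]
After 'push 16': [-1, 16]
After 'swap': [16, -1]
After 'mul': [-16]
After 'push 16': [-16, 16]
After 'push 1': [-16, 16, 1]
After 'if': [-16, 16]
After 'push 19': [-16, 16, 19]
After 'dup': [-16, 16, 19, 19]
After 'push 8': [-16, 16, 19, 19, 8]
After 'push -8': [-16, 16, 19, 19, 8, -8]
After 'sub': [-16, 16, 19, 19, 16]
After 'push 7': [-16, 16, 19, 19, 16, 7]
After 'push -5': [-16, 16, 19, 19, 16, 7, -5]
After 'mod': [-16, 16, 19, 19, 16, -3]
After 'mod': [-16, 16, 19, 19, -2]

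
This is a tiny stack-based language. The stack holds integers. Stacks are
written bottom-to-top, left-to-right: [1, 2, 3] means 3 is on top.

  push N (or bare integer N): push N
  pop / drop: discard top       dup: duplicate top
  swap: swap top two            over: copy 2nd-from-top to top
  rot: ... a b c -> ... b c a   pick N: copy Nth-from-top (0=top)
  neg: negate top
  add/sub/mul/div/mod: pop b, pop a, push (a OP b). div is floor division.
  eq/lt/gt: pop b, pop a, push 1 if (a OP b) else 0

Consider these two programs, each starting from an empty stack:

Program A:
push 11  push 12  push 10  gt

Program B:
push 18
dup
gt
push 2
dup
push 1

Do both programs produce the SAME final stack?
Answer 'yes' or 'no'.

Answer: no

Derivation:
Program A trace:
  After 'push 11': [11]
  After 'push 12': [11, 12]
  After 'push 10': [11, 12, 10]
  After 'gt': [11, 1]
Program A final stack: [11, 1]

Program B trace:
  After 'push 18': [18]
  After 'dup': [18, 18]
  After 'gt': [0]
  After 'push 2': [0, 2]
  After 'dup': [0, 2, 2]
  After 'push 1': [0, 2, 2, 1]
Program B final stack: [0, 2, 2, 1]
Same: no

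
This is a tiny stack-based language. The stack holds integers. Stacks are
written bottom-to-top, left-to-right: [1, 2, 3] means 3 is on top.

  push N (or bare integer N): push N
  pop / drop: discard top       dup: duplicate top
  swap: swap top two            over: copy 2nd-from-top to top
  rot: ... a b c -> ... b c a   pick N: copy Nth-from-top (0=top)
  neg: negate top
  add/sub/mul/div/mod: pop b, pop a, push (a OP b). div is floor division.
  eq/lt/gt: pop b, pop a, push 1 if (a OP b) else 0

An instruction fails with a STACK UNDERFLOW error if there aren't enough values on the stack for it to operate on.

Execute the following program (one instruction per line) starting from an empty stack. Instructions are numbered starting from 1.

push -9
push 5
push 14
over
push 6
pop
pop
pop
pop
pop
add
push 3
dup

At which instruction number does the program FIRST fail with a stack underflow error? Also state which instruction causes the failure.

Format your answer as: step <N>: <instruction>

Answer: step 11: add

Derivation:
Step 1 ('push -9'): stack = [-9], depth = 1
Step 2 ('push 5'): stack = [-9, 5], depth = 2
Step 3 ('push 14'): stack = [-9, 5, 14], depth = 3
Step 4 ('over'): stack = [-9, 5, 14, 5], depth = 4
Step 5 ('push 6'): stack = [-9, 5, 14, 5, 6], depth = 5
Step 6 ('pop'): stack = [-9, 5, 14, 5], depth = 4
Step 7 ('pop'): stack = [-9, 5, 14], depth = 3
Step 8 ('pop'): stack = [-9, 5], depth = 2
Step 9 ('pop'): stack = [-9], depth = 1
Step 10 ('pop'): stack = [], depth = 0
Step 11 ('add'): needs 2 value(s) but depth is 0 — STACK UNDERFLOW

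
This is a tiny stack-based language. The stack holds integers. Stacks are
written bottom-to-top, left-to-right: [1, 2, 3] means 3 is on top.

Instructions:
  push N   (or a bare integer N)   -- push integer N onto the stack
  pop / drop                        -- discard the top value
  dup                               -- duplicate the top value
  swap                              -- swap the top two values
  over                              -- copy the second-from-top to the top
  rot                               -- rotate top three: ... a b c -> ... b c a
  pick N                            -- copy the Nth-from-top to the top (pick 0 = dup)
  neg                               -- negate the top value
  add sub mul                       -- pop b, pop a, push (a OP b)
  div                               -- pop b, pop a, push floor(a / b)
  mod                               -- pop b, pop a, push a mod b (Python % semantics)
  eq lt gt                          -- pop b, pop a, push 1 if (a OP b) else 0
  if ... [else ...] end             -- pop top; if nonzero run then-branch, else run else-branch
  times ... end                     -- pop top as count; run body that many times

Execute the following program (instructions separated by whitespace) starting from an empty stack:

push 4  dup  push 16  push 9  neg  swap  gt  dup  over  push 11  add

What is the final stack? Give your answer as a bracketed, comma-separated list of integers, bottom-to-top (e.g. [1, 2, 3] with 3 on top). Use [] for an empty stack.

After 'push 4': [4]
After 'dup': [4, 4]
After 'push 16': [4, 4, 16]
After 'push 9': [4, 4, 16, 9]
After 'neg': [4, 4, 16, -9]
After 'swap': [4, 4, -9, 16]
After 'gt': [4, 4, 0]
After 'dup': [4, 4, 0, 0]
After 'over': [4, 4, 0, 0, 0]
After 'push 11': [4, 4, 0, 0, 0, 11]
After 'add': [4, 4, 0, 0, 11]

Answer: [4, 4, 0, 0, 11]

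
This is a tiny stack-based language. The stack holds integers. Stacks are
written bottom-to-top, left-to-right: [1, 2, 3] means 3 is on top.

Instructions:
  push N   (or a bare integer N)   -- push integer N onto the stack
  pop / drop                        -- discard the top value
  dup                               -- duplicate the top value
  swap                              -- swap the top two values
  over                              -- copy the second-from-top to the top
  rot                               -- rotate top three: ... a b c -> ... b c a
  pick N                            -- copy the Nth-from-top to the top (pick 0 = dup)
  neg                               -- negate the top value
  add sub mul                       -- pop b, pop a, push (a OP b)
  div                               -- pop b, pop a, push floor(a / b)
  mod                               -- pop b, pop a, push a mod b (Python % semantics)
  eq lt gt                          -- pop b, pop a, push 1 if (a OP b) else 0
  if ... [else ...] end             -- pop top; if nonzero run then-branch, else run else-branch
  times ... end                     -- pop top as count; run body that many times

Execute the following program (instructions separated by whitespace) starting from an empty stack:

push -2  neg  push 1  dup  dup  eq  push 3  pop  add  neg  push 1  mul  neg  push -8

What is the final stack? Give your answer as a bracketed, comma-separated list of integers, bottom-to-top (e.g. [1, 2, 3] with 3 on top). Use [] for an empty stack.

After 'push -2': [-2]
After 'neg': [2]
After 'push 1': [2, 1]
After 'dup': [2, 1, 1]
After 'dup': [2, 1, 1, 1]
After 'eq': [2, 1, 1]
After 'push 3': [2, 1, 1, 3]
After 'pop': [2, 1, 1]
After 'add': [2, 2]
After 'neg': [2, -2]
After 'push 1': [2, -2, 1]
After 'mul': [2, -2]
After 'neg': [2, 2]
After 'push -8': [2, 2, -8]

Answer: [2, 2, -8]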